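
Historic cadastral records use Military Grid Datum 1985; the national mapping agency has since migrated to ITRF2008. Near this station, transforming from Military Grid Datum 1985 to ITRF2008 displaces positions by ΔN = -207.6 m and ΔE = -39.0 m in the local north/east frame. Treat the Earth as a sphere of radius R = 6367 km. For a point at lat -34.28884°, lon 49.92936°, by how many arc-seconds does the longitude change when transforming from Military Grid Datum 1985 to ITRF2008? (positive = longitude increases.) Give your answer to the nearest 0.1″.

At latitude -34.28884°, cos φ = 0.826208.
One radian of longitude at latitude φ spans R cos φ, so Δλ = ΔE / (R cos φ) = -39.0 / (6367000 × 0.826208) = -7.4138e-06 rad = -1.529″.

Δλ = -1.5″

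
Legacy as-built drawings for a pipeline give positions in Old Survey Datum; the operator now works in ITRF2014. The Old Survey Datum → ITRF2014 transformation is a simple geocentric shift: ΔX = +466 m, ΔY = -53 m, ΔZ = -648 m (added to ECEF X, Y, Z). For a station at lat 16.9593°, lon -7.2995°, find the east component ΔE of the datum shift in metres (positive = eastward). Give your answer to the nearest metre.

ΔE = 7 m

The local east axis at (φ, λ) is (−sin λ, cos λ, 0), so ΔE = −sin(-7.2995°)·466 + cos(-7.2995°)·(-53) = 6.64 m.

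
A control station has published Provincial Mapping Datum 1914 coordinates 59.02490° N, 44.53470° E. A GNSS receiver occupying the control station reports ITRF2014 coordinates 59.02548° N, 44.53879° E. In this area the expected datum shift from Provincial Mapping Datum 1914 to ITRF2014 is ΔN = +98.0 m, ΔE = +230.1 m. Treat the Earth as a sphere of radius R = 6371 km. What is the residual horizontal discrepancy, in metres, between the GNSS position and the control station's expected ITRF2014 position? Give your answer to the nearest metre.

34 m

Observed coordinate differences: Δφ = +0.00058°, Δλ = +0.00409°.
Converting to metres (1° lat = 111195 m, cos φ = 0.514666): observed ΔN = 64.5 m, observed ΔE = 234.1 m.
Subtracting the expected shift leaves a residual of 64.5 − (98.0) = -33.5 m north and 234.1 − (230.1) = 4.0 m east.
Residual distance = √((-33.5)² + 4.0²) = 33.7 m.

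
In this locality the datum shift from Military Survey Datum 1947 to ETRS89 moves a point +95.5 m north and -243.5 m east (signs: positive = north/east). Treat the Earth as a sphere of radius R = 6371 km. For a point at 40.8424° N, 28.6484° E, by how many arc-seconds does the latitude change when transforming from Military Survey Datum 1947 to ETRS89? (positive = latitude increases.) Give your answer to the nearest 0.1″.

Δφ = 3.1″

On a sphere of radius R, 1 rad of latitude = R, so Δφ = ΔN / R = 95.5 / 6371000 = 1.4990e-05 rad = 3.092″.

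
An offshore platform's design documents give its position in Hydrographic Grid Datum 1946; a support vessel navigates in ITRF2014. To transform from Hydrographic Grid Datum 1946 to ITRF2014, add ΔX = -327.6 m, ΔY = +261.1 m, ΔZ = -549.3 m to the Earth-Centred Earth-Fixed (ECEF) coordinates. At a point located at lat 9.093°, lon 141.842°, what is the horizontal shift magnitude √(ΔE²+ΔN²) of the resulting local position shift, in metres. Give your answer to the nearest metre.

At φ = 9.093°, λ = 141.842°: sin φ = 0.158037, cos φ = 0.987433, sin λ = 0.617832, cos λ = -0.786310.
ΔE = −sin λ·ΔX + cos λ·ΔY = −(0.617832)·(-327.6) + (-0.786310)·(261.1) = -2.90 m.
ΔN = −sin φ cos λ·ΔX − sin φ sin λ·ΔY + cos φ·ΔZ = −(0.158037)(-0.786310)(-327.6) − (0.158037)(0.617832)(261.1) + (0.987433)(-549.3) = -608.60 m.
Horizontal magnitude = √(ΔE² + ΔN²) = √((-2.90)² + (-608.60)²) = 608.61 m.

609 m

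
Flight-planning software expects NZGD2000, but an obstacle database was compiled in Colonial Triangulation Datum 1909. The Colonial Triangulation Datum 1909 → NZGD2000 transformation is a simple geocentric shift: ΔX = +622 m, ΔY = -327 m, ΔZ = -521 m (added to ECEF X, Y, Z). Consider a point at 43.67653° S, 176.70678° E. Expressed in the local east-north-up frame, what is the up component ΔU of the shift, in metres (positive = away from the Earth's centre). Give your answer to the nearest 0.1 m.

ΔU = -102.9 m

The local up (radial) axis is (cos φ cos λ, cos φ sin λ, sin φ), giving ΔU = -449.119 − 13.586 + 359.795 = -102.91 m.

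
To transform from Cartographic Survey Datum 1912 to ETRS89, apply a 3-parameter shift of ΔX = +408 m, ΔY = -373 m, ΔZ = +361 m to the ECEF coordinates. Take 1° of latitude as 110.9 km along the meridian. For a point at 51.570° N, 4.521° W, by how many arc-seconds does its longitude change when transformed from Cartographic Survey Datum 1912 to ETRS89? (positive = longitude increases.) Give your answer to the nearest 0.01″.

Δλ = -17.74″

sin φ = 0.783368, cos φ = 0.621558, sin λ = -0.078824, cos λ = 0.996889.
East component: ΔE = −sin λ·ΔX + cos λ·ΔY = −(-0.078824)(408) + (0.996889)(-373) = -339.68 m.
1° of latitude spans 110900 m; at latitude φ, 1° of longitude spans that × cos φ = 68930.8 m, so Δλ = -339.68 / 68930.8 × 3600 = -17.740″.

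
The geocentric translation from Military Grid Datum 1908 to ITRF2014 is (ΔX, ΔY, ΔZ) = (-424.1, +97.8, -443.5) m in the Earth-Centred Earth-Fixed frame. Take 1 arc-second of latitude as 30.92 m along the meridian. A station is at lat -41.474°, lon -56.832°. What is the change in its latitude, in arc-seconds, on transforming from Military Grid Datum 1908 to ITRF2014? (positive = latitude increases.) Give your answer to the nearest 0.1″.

Δφ = -17.5″

sin φ = -0.662280, cos φ = 0.749256, sin λ = -0.837070, cos λ = 0.547096.
North component: ΔN = −sin φ cos λ·ΔX − sin φ sin λ·ΔY + cos φ·ΔZ = −(-0.662280)(0.547096)(-424.1) − (-0.662280)(-0.837070)(97.8) + (0.749256)(-443.5) = -540.18 m.
1° of latitude spans 3600 × 30.92 = 111312 m, so Δφ = -540.18 / 111312 × 3600 = -17.470″.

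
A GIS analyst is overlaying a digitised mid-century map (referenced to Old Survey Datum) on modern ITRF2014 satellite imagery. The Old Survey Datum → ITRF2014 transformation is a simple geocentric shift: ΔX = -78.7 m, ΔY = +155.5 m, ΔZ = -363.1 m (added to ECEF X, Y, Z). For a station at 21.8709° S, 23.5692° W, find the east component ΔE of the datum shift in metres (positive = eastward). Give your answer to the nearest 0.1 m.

ΔE = 111.1 m

The local east axis at (φ, λ) is (−sin λ, cos λ, 0), so ΔE = −sin(-23.5692°)·(-78.7) + cos(-23.5692°)·155.5 = 111.06 m.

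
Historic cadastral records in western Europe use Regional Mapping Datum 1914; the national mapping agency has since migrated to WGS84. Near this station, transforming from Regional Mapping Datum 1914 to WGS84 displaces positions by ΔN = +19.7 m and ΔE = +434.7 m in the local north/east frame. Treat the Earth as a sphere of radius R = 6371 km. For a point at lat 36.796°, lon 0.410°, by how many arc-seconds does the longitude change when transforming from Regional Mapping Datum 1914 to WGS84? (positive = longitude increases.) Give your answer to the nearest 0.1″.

At latitude 36.796°, cos φ = 0.800773.
One radian of longitude at latitude φ spans R cos φ, so Δλ = ΔE / (R cos φ) = 434.7 / (6371000 × 0.800773) = 8.5206e-05 rad = 17.575″.

Δλ = 17.6″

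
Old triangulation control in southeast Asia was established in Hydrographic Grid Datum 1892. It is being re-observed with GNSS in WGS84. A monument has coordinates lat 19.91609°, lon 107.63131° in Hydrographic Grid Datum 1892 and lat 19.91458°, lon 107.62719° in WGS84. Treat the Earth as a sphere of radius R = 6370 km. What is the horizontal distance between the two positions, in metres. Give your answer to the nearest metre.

462 m

Δφ = 19.91458° − 19.91609° = -0.00151°; Δλ = 107.62719° − 107.63131° = -0.00412°.
1° along a meridian = πR/180 = 111177 m.
ΔN = Δφ × 111177 = -167.9 m; ΔE = Δλ × 111177 × cos(19.91609°) = -0.00412 × 111177 × 0.940193 = -430.7 m.
Distance = √(ΔE² + ΔN²) = √((-430.7)² + (-167.9)²) = 462.2 m.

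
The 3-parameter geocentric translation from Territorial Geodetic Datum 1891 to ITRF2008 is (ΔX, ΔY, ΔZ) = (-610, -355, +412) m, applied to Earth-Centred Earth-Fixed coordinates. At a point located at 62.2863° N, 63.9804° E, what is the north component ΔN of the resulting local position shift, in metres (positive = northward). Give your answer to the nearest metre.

At φ = 62.2863°, λ = 63.9804°: sin φ = 0.885282, cos φ = 0.465054, sin λ = 0.898644, cos λ = 0.438679.
ΔN = −sin φ cos λ·ΔX − sin φ sin λ·ΔY + cos φ·ΔZ = −(0.885282)(0.438679)(-610) − (0.885282)(0.898644)(-355) + (0.465054)(412) = 710.92 m.

ΔN = 711 m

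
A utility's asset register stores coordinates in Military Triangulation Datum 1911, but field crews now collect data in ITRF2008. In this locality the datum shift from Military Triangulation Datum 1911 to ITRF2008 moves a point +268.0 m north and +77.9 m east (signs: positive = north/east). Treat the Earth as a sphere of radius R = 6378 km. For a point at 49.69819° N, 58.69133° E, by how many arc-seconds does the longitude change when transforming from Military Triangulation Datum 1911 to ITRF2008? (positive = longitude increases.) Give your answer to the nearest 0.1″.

At latitude 49.69819°, cos φ = 0.646814.
One radian of longitude at latitude φ spans R cos φ, so Δλ = ΔE / (R cos φ) = 77.9 / (6378000 × 0.646814) = 1.8883e-05 rad = 3.895″.

Δλ = 3.9″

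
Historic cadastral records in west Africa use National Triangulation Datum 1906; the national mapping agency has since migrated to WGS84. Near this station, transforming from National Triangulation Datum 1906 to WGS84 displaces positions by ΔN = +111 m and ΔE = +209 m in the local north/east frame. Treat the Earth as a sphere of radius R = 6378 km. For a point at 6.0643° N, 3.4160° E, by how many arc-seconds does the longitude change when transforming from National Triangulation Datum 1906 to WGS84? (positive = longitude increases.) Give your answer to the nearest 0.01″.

Δλ = 6.80″

At latitude 6.0643°, cos φ = 0.994404.
One radian of longitude at latitude φ spans R cos φ, so Δλ = ΔE / (R cos φ) = 209.0 / (6378000 × 0.994404) = 3.2953e-05 rad = 6.797″.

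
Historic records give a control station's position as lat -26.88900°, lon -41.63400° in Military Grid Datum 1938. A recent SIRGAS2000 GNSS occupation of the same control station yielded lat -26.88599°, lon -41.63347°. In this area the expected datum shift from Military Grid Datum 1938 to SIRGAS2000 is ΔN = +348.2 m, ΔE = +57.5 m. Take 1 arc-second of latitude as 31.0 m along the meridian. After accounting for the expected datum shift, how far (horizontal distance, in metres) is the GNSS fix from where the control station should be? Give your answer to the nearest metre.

Observed coordinate differences: Δφ = +0.00301°, Δλ = +0.00053°.
Converting to metres (1° lat = 111600 m, cos φ = 0.891884): observed ΔN = 335.9 m, observed ΔE = 52.8 m.
Subtracting the expected shift leaves a residual of 335.9 − (348.2) = -12.3 m north and 52.8 − (57.5) = -4.7 m east.
Residual distance = √((-12.3)² + (-4.7)²) = 13.2 m.

13 m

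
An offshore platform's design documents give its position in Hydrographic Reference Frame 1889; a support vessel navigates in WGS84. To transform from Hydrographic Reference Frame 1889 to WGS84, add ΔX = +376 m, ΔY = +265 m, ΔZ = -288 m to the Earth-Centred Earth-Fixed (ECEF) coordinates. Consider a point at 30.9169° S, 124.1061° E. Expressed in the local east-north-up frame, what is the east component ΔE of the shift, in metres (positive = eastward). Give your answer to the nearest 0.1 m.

ΔE = -459.9 m

At φ = -30.9169°, λ = 124.1061°: sin φ = -0.513794, cos φ = 0.857913, sin λ = 0.828001, cos λ = -0.560727.
ΔE = −sin λ·ΔX + cos λ·ΔY = −(0.828001)·(376) + (-0.560727)·(265) = -459.92 m.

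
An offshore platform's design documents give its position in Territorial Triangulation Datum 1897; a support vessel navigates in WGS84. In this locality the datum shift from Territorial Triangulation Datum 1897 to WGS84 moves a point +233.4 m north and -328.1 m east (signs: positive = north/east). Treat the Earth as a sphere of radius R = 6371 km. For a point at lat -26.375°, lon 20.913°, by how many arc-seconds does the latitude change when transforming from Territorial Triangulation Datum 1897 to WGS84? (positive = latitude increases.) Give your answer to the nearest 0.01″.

Δφ = 7.56″

On a sphere of radius R, 1 rad of latitude = R, so Δφ = ΔN / R = 233.4 / 6371000 = 3.6635e-05 rad = 7.556″.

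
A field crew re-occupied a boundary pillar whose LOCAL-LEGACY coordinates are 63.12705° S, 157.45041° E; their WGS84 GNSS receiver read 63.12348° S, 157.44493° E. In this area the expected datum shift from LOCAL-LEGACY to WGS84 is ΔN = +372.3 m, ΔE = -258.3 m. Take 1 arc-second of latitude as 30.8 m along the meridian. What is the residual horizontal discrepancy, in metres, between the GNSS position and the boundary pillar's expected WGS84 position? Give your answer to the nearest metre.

Observed coordinate differences: Δφ = +0.00357°, Δλ = -0.00548°.
Converting to metres (1° lat = 110880 m, cos φ = 0.452014): observed ΔN = 395.8 m, observed ΔE = -274.7 m.
Subtracting the expected shift leaves a residual of 395.8 − (372.3) = 23.5 m north and -274.7 − (-258.3) = -16.4 m east.
Residual distance = √(23.5² + (-16.4)²) = 28.7 m.

29 m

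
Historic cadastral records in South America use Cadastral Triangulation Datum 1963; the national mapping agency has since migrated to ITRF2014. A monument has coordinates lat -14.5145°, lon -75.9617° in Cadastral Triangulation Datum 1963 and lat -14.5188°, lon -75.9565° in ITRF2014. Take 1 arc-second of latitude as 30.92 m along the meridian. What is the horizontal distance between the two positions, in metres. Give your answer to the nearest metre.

Δφ = -14.5188° − -14.5145° = -0.0043°; Δλ = -75.9565° − -75.9617° = +0.0052°.
1° of latitude = 3600 × 30.92 = 111312 m.
ΔN = Δφ × 111312 = -478.6 m; ΔE = Δλ × 111312 × cos(-14.5145°) = +0.0052 × 111312 × 0.968084 = 560.3 m.
Distance = √(ΔE² + ΔN²) = √(560.3² + (-478.6)²) = 736.9 m.

737 m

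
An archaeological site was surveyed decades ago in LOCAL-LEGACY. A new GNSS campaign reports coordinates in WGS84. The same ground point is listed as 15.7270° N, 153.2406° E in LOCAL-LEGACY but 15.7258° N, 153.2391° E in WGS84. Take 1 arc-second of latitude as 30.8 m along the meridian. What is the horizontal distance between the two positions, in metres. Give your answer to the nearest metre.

208 m

Δφ = 15.7258° − 15.7270° = -0.0012°; Δλ = 153.2391° − 153.2406° = -0.0015°.
1° of latitude = 3600 × 30.80 = 110880 m.
ΔN = Δφ × 110880 = -133.1 m; ΔE = Δλ × 110880 × cos(15.7270°) = -0.0015 × 110880 × 0.962564 = -160.1 m.
Distance = √(ΔE² + ΔN²) = √((-160.1)² + (-133.1)²) = 208.2 m.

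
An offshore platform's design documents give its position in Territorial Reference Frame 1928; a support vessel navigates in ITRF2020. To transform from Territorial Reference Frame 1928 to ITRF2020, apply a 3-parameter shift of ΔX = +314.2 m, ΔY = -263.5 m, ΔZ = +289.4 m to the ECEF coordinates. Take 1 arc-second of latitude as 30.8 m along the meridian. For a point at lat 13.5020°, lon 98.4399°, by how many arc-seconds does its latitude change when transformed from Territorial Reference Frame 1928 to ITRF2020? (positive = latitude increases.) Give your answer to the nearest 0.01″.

Δφ = 11.46″

sin φ = 0.233479, cos φ = 0.972362, sin λ = 0.989170, cos λ = -0.146772.
North component: ΔN = −sin φ cos λ·ΔX − sin φ sin λ·ΔY + cos φ·ΔZ = −(0.233479)(-0.146772)(314.2) − (0.233479)(0.989170)(-263.5) + (0.972362)(289.4) = 353.02 m.
1° of latitude spans 3600 × 30.80 = 110880 m, so Δφ = 353.02 / 110880 × 3600 = 11.462″.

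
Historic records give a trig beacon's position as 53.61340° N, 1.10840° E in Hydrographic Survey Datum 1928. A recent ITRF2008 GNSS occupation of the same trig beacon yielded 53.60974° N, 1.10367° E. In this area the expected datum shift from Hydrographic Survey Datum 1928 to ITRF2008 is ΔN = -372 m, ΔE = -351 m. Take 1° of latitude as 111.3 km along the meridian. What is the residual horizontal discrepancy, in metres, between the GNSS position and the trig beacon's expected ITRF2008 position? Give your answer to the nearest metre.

52 m

Observed coordinate differences: Δφ = -0.00366°, Δλ = -0.00473°.
Converting to metres (1° lat = 111300 m, cos φ = 0.593231): observed ΔN = -407.4 m, observed ΔE = -312.3 m.
Subtracting the expected shift leaves a residual of -407.4 − (-372) = -35.4 m north and -312.3 − (-351) = 38.7 m east.
Residual distance = √((-35.4)² + 38.7²) = 52.4 m.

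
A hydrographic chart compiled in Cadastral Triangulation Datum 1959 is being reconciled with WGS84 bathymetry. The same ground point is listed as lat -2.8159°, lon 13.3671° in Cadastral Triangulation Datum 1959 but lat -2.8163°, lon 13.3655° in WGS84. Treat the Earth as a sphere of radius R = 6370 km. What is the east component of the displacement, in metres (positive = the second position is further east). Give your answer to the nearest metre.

Δφ = -2.8163° − -2.8159° = -0.0004°; Δλ = 13.3655° − 13.3671° = -0.0016°.
1° along a meridian = πR/180 = 111177 m.
ΔN = Δφ × 111177 = -44.5 m; ΔE = Δλ × 111177 × cos(-2.8159°) = -0.0016 × 111177 × 0.998793 = -177.7 m.

ΔE = -178 m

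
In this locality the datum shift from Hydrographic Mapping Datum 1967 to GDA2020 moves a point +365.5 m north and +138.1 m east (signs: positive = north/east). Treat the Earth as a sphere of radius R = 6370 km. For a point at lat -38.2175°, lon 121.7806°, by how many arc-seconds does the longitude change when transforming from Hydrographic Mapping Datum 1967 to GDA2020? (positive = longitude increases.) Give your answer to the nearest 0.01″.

Δλ = 5.69″

At latitude -38.2175°, cos φ = 0.785668.
One radian of longitude at latitude φ spans R cos φ, so Δλ = ΔE / (R cos φ) = 138.1 / (6370000 × 0.785668) = 2.7594e-05 rad = 5.692″.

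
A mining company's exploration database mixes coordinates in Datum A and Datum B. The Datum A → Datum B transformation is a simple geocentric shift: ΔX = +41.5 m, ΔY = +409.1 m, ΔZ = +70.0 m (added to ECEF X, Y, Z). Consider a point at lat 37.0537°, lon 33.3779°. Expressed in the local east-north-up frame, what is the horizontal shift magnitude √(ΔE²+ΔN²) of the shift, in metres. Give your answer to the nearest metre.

334 m

At φ = 37.0537°, λ = 33.3779°: sin φ = 0.602563, cos φ = 0.798071, sin λ = 0.550159, cos λ = 0.835060.
ΔE = −sin λ·ΔX + cos λ·ΔY = −(0.550159)·(41.5) + (0.835060)·(409.1) = 318.79 m.
ΔN = −sin φ cos λ·ΔX − sin φ sin λ·ΔY + cos φ·ΔZ = −(0.602563)(0.835060)(41.5) − (0.602563)(0.550159)(409.1) + (0.798071)(70.0) = -100.64 m.
Horizontal magnitude = √(ΔE² + ΔN²) = √(318.79² + (-100.64)²) = 334.30 m.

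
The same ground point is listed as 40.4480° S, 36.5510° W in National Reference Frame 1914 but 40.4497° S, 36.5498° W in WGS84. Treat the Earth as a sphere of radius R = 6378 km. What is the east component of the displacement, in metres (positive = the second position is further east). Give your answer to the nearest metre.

Δφ = -40.4497° − -40.4480° = -0.0017°; Δλ = -36.5498° − -36.5510° = +0.0012°.
1° along a meridian = πR/180 = 111317 m.
ΔN = Δφ × 111317 = -189.2 m; ΔE = Δλ × 111317 × cos(-40.4480°) = +0.0012 × 111317 × 0.760995 = 101.7 m.

ΔE = 102 m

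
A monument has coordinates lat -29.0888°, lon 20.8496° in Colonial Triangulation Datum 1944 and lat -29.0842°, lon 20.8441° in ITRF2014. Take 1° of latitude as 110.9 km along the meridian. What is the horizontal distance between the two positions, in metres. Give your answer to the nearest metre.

Δφ = -29.0842° − -29.0888° = +0.0046°; Δλ = 20.8441° − 20.8496° = -0.0055°.
ΔN = Δφ × 110900 = 510.1 m; ΔE = Δλ × 110900 × cos(-29.0888°) = -0.0055 × 110900 × 0.873867 = -533.0 m.
Distance = √(ΔE² + ΔN²) = √((-533.0)² + 510.1²) = 737.8 m.

738 m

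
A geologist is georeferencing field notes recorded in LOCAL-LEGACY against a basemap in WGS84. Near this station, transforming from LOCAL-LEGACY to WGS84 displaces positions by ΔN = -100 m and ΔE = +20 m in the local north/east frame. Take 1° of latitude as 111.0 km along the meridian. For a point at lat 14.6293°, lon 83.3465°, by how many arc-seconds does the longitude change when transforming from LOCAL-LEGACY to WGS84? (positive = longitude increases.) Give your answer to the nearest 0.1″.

Δλ = 0.7″

At latitude 14.6293°, cos φ = 0.967580.
1° of longitude at this latitude = 111.0 × cos φ = 107.40 km, so Δλ = 20.0 / 107401.4 = 0.0001862° = 0.670″.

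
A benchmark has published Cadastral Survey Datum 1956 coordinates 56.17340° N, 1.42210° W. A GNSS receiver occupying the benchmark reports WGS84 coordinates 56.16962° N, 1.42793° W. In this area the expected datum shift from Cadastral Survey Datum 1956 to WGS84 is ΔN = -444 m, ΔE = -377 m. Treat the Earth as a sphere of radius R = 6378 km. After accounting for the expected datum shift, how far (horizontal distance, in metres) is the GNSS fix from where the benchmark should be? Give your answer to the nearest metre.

28 m

Observed coordinate differences: Δφ = -0.00378°, Δλ = -0.00583°.
Converting to metres (1° lat = 111317 m, cos φ = 0.556681): observed ΔN = -420.8 m, observed ΔE = -361.3 m.
Subtracting the expected shift leaves a residual of -420.8 − (-444) = 23.2 m north and -361.3 − (-377) = 15.7 m east.
Residual distance = √(23.2² + 15.7²) = 28.0 m.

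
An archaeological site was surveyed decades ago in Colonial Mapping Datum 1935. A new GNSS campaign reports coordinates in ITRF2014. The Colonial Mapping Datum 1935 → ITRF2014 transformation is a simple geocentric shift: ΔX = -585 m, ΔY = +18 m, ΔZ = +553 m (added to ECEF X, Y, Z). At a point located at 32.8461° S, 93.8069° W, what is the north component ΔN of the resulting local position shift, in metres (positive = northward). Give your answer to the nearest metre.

At φ = -32.8461°, λ = -93.8069°: sin φ = -0.542384, cos φ = 0.840130, sin λ = -0.997793, cos λ = -0.066394.
ΔN = −sin φ cos λ·ΔX − sin φ sin λ·ΔY + cos φ·ΔZ = −(-0.542384)(-0.066394)(-585) − (-0.542384)(-0.997793)(18) + (0.840130)(553) = 475.92 m.

ΔN = 476 m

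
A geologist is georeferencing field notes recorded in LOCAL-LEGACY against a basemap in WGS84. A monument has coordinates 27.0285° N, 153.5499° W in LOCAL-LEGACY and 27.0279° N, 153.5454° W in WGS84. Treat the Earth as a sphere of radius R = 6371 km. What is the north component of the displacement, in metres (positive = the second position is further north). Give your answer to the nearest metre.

ΔN = -67 m

Δφ = 27.0279° − 27.0285° = -0.0006°; Δλ = -153.5454° − -153.5499° = +0.0045°.
1° along a meridian = πR/180 = 111195 m.
ΔN = Δφ × 111195 = -66.7 m; ΔE = Δλ × 111195 × cos(27.0285°) = +0.0045 × 111195 × 0.890781 = 445.7 m.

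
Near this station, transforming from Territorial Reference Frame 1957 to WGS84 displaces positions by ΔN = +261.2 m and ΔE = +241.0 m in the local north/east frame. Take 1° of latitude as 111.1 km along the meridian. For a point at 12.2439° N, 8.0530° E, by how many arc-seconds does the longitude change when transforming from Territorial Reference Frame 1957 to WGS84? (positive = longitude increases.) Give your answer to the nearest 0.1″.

At latitude 12.2439°, cos φ = 0.977254.
1° of longitude at this latitude = 111.1 × cos φ = 108.57 km, so Δλ = 241.0 / 108572.9 = 0.0022197° = 7.991″.

Δλ = 8.0″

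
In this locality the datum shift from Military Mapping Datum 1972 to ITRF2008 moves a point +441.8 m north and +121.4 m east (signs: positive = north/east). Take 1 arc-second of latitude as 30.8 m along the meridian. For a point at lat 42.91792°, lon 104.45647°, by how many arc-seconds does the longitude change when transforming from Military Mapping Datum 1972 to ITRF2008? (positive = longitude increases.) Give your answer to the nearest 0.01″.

Δλ = 5.38″

At latitude 42.91792°, cos φ = 0.732330.
1″ of longitude at this latitude = 30.80 × cos φ = 22.5558 m, so Δλ = 121.4 / 22.5558 = 5.382″.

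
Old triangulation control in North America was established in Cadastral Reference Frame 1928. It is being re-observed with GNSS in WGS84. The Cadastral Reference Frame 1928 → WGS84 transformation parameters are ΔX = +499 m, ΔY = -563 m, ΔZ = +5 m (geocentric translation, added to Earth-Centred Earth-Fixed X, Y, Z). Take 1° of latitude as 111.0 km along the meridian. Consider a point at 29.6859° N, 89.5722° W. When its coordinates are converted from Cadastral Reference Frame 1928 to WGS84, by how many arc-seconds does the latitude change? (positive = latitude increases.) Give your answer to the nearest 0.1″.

Δφ = -9.0″

sin φ = 0.495245, cos φ = 0.868753, sin λ = -0.999972, cos λ = 0.007466.
North component: ΔN = −sin φ cos λ·ΔX − sin φ sin λ·ΔY + cos φ·ΔZ = −(0.495245)(0.007466)(499) − (0.495245)(-0.999972)(-563) + (0.868753)(5) = -276.32 m.
1° of latitude spans 111000 m, so Δφ = -276.32 / 111000 × 3600 = -8.962″.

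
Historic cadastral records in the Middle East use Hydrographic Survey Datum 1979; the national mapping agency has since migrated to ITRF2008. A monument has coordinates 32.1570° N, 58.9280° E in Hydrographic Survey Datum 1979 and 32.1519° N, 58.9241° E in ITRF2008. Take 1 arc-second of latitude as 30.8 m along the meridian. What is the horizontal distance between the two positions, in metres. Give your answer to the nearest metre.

674 m

Δφ = 32.1519° − 32.1570° = -0.0051°; Δλ = 58.9241° − 58.9280° = -0.0039°.
1° of latitude = 3600 × 30.80 = 110880 m.
ΔN = Δφ × 110880 = -565.5 m; ΔE = Δλ × 110880 × cos(32.1570°) = -0.0039 × 110880 × 0.846593 = -366.1 m.
Distance = √(ΔE² + ΔN²) = √((-366.1)² + (-565.5)²) = 673.6 m.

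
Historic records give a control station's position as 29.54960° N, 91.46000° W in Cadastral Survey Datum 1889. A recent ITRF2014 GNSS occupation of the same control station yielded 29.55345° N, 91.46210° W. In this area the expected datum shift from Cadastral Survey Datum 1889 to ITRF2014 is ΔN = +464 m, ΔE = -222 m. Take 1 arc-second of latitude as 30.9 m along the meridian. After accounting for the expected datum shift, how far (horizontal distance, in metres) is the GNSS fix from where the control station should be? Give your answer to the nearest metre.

Observed coordinate differences: Δφ = +0.00385°, Δλ = -0.00210°.
Converting to metres (1° lat = 111240 m, cos φ = 0.869929): observed ΔN = 428.3 m, observed ΔE = -203.2 m.
Subtracting the expected shift leaves a residual of 428.3 − (464) = -35.7 m north and -203.2 − (-222) = 18.8 m east.
Residual distance = √((-35.7)² + 18.8²) = 40.4 m.

40 m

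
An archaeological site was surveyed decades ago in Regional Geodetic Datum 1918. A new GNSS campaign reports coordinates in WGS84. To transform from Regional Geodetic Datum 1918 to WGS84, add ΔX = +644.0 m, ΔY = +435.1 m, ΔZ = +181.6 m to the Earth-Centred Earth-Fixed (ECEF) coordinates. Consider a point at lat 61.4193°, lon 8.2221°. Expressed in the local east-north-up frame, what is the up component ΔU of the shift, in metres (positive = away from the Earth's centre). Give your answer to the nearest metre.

ΔU = 494 m

At φ = 61.4193°, λ = 8.2221°: sin φ = 0.878144, cos φ = 0.478396, sin λ = 0.143011, cos λ = 0.989721.
ΔU = cos φ cos λ·ΔX + cos φ sin λ·ΔY + sin φ·ΔZ = (0.478396)(0.989721)(644.0) + (0.478396)(0.143011)(435.1) + (0.878144)(181.6) = 494.16 m.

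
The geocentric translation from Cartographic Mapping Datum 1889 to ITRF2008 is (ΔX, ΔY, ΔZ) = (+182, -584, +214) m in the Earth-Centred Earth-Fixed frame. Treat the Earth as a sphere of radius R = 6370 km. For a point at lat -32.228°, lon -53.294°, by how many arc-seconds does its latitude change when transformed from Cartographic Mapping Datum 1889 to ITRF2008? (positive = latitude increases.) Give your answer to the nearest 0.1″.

Δφ = 15.8″

sin φ = -0.533290, cos φ = 0.845933, sin λ = -0.801713, cos λ = 0.597709.
North component: ΔN = −sin φ cos λ·ΔX − sin φ sin λ·ΔY + cos φ·ΔZ = −(-0.533290)(0.597709)(182) − (-0.533290)(-0.801713)(-584) + (0.845933)(214) = 488.73 m.
1° of latitude spans πR/180 = 111177 m, so Δφ = 488.73 / 111177 × 3600 = 15.825″.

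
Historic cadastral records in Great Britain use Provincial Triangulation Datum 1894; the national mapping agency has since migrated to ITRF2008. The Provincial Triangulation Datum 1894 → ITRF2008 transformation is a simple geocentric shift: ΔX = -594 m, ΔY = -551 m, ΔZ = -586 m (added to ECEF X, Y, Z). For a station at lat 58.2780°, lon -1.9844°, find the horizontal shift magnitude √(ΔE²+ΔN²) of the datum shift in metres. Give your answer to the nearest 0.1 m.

599.1 m

The local east axis at (φ, λ) is (−sin λ, cos λ, 0), so ΔE = −sin(-1.9844°)·(-594) + cos(-1.9844°)·(-551) = -571.24 m.
The local north axis is (−sin φ cos λ, −sin φ sin λ, cos φ), giving ΔN = 504.959 − 16.229 − 308.118 = 180.61 m.
Horizontal magnitude = √(ΔE² + ΔN²) = √((-571.24)² + 180.61²) = 599.11 m.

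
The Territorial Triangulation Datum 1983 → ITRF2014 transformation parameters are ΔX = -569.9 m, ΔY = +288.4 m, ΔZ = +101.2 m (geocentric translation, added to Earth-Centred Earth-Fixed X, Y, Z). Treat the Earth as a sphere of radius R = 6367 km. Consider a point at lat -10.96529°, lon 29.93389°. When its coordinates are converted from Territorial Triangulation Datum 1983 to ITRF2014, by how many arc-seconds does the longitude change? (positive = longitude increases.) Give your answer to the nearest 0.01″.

sin φ = -0.190214, cos φ = 0.981743, sin λ = 0.499000, cos λ = 0.866602.
East component: ΔE = −sin λ·ΔX + cos λ·ΔY = −(0.499000)(-569.9) + (0.866602)(288.4) = 534.31 m.
1° of latitude spans πR/180 = 111125 m; at latitude φ, 1° of longitude spans that × cos φ = 109096.3 m, so Δλ = 534.31 / 109096.3 × 3600 = 17.631″.

Δλ = 17.63″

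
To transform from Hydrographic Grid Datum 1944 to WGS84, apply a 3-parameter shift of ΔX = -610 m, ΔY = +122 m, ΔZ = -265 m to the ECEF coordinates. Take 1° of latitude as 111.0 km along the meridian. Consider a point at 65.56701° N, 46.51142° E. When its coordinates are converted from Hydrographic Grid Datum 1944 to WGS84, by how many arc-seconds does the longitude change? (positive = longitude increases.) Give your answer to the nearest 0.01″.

Δλ = 41.28″

sin φ = 0.910446, cos φ = 0.413629, sin λ = 0.725512, cos λ = 0.688210.
East component: ΔE = −sin λ·ΔX + cos λ·ΔY = −(0.725512)(-610) + (0.688210)(122) = 526.52 m.
1° of latitude spans 111000 m; at latitude φ, 1° of longitude spans that × cos φ = 45912.8 m, so Δλ = 526.52 / 45912.8 × 3600 = 41.284″.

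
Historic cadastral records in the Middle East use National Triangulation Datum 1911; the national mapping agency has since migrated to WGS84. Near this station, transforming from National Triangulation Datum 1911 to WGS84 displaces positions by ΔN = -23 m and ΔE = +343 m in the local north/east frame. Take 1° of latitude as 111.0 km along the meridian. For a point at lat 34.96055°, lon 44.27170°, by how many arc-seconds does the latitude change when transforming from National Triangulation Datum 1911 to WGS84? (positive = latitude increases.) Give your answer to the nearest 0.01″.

Δφ = -0.75″

1° of latitude = 111.0 km, so Δφ = -23.0 / 111000 = -0.0002072° = -0.746″.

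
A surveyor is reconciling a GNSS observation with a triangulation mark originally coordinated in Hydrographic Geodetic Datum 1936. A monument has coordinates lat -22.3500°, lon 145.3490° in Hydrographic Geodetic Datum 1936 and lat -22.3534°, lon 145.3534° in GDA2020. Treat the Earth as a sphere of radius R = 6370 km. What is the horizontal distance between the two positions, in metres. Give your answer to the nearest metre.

590 m

Δφ = -22.3534° − -22.3500° = -0.0034°; Δλ = 145.3534° − 145.3490° = +0.0044°.
1° along a meridian = πR/180 = 111177 m.
ΔN = Δφ × 111177 = -378.0 m; ΔE = Δλ × 111177 × cos(-22.3500°) = +0.0044 × 111177 × 0.924878 = 452.4 m.
Distance = √(ΔE² + ΔN²) = √(452.4² + (-378.0)²) = 589.6 m.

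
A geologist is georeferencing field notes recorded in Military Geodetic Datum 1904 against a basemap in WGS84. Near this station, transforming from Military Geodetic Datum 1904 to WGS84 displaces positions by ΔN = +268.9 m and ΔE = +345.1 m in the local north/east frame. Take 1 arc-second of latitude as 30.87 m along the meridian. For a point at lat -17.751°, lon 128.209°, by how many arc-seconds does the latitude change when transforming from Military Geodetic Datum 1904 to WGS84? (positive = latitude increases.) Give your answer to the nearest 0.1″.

Δφ = 8.7″

1″ of latitude = 30.87 m, so Δφ = 268.9 / 30.87 = 8.711″.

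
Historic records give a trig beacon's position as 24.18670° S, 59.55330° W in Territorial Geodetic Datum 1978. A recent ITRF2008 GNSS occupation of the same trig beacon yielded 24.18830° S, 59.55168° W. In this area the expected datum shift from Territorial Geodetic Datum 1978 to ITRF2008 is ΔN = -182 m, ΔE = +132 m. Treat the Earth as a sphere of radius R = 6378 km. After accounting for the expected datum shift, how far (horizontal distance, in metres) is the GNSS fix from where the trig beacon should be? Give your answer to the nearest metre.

Observed coordinate differences: Δφ = -0.00160°, Δλ = +0.00162°.
Converting to metres (1° lat = 111317 m, cos φ = 0.912215): observed ΔN = -178.1 m, observed ΔE = 164.5 m.
Subtracting the expected shift leaves a residual of -178.1 − (-182) = 3.9 m north and 164.5 − (132) = 32.5 m east.
Residual distance = √(3.9² + 32.5²) = 32.7 m.

33 m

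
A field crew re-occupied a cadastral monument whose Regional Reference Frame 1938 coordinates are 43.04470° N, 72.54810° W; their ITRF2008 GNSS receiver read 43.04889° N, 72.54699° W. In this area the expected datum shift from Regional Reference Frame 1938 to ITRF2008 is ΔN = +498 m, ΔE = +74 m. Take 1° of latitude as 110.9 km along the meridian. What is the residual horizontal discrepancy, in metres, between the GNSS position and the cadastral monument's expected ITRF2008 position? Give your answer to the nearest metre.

37 m

Observed coordinate differences: Δφ = +0.00419°, Δλ = +0.00111°.
Converting to metres (1° lat = 110900 m, cos φ = 0.730821): observed ΔN = 464.7 m, observed ΔE = 90.0 m.
Subtracting the expected shift leaves a residual of 464.7 − (498) = -33.3 m north and 90.0 − (74) = 16.0 m east.
Residual distance = √((-33.3)² + 16.0²) = 37.0 m.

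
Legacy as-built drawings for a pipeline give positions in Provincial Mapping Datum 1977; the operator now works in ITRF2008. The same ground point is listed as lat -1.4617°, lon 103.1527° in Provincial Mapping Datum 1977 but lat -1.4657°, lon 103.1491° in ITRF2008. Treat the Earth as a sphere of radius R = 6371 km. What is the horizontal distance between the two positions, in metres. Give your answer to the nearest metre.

598 m

Δφ = -1.4657° − -1.4617° = -0.0040°; Δλ = 103.1491° − 103.1527° = -0.0036°.
1° along a meridian = πR/180 = 111195 m.
ΔN = Δφ × 111195 = -444.8 m; ΔE = Δλ × 111195 × cos(-1.4617°) = -0.0036 × 111195 × 0.999675 = -400.2 m.
Distance = √(ΔE² + ΔN²) = √((-400.2)² + (-444.8)²) = 598.3 m.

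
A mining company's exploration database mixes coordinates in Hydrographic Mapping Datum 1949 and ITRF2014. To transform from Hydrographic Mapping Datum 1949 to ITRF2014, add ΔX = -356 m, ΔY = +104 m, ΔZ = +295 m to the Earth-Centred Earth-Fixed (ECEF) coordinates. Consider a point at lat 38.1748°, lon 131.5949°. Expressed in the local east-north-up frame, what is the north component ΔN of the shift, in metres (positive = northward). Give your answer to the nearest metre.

ΔN = 38 m

The local north axis is (−sin φ cos λ, −sin φ sin λ, cos φ), giving ΔN = -146.069 − 48.071 + 231.908 = 37.77 m.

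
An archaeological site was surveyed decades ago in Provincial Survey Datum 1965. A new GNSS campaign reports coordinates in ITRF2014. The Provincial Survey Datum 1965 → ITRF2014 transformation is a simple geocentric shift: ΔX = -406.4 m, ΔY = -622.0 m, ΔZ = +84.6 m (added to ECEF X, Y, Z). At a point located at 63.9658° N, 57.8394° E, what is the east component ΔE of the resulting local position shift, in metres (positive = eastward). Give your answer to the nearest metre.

At φ = 63.9658°, λ = 57.8394°: sin φ = 0.898532, cos φ = 0.438908, sin λ = 0.846559, cos λ = 0.532294.
ΔE = −sin λ·ΔX + cos λ·ΔY = −(0.846559)·(-406.4) + (0.532294)·(-622.0) = 12.95 m.

ΔE = 13 m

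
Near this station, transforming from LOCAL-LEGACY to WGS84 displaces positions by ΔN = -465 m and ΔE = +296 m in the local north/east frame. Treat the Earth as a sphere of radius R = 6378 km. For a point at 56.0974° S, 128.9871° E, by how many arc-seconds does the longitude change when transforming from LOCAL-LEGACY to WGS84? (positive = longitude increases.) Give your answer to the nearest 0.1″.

At latitude -56.0974°, cos φ = 0.557783.
One radian of longitude at latitude φ spans R cos φ, so Δλ = ΔE / (R cos φ) = 296.0 / (6378000 × 0.557783) = 8.3204e-05 rad = 17.162″.

Δλ = 17.2″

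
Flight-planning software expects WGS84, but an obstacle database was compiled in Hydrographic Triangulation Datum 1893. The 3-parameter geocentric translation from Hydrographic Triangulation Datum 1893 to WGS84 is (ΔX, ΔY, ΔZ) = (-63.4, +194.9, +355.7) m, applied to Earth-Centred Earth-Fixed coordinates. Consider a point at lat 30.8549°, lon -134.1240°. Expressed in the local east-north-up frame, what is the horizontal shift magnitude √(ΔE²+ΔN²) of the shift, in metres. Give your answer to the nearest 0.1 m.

At φ = 30.8549°, λ = -134.1240°: sin φ = 0.512866, cos φ = 0.858469, sin λ = -0.717835, cos λ = -0.696214.
ΔE = −sin λ·ΔX + cos λ·ΔY = −(-0.717835)·(-63.4) + (-0.696214)·(194.9) = -181.20 m.
ΔN = −sin φ cos λ·ΔX − sin φ sin λ·ΔY + cos φ·ΔZ = −(0.512866)(-0.696214)(-63.4) − (0.512866)(-0.717835)(194.9) + (0.858469)(355.7) = 354.47 m.
Horizontal magnitude = √(ΔE² + ΔN²) = √((-181.20)² + 354.47²) = 398.10 m.

398.1 m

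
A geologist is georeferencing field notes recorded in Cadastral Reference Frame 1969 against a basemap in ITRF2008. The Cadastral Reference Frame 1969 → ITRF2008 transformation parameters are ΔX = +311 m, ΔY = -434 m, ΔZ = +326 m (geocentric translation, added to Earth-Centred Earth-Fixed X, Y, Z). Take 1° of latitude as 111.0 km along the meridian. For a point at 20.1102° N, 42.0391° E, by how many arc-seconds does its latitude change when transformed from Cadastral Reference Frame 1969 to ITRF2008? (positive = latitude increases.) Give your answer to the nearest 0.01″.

Δφ = 10.59″

sin φ = 0.343827, cos φ = 0.939033, sin λ = 0.669638, cos λ = 0.742688.
North component: ΔN = −sin φ cos λ·ΔX − sin φ sin λ·ΔY + cos φ·ΔZ = −(0.343827)(0.742688)(311) − (0.343827)(0.669638)(-434) + (0.939033)(326) = 326.63 m.
1° of latitude spans 111000 m, so Δφ = 326.63 / 111000 × 3600 = 10.594″.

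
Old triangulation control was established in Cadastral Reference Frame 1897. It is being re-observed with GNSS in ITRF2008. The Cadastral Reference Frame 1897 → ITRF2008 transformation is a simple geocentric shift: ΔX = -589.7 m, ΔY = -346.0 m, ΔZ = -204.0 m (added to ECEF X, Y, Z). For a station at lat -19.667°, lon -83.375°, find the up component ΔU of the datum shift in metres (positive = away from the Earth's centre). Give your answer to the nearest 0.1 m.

At φ = -19.667°, λ = -83.375°: sin φ = -0.336553, cos φ = 0.941665, sin λ = -0.993323, cos λ = 0.115371.
ΔU = cos φ cos λ·ΔX + cos φ sin λ·ΔY + sin φ·ΔZ = (0.941665)(0.115371)(-589.7) + (0.941665)(-0.993323)(-346.0) + (-0.336553)(-204.0) = 328.23 m.

ΔU = 328.2 m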